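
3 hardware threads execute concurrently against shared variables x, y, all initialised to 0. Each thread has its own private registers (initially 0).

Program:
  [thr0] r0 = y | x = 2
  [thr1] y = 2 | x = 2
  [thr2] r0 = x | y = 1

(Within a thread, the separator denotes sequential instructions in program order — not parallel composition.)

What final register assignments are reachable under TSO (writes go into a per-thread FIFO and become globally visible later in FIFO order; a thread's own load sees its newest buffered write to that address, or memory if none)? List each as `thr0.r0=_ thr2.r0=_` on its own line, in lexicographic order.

thr0.r0=0 thr2.r0=0
thr0.r0=0 thr2.r0=2
thr0.r0=1 thr2.r0=0
thr0.r0=1 thr2.r0=2
thr0.r0=2 thr2.r0=0
thr0.r0=2 thr2.r0=2

outcome vector order: (thr0.r0,thr2.r0)
|TSO outcomes| = 6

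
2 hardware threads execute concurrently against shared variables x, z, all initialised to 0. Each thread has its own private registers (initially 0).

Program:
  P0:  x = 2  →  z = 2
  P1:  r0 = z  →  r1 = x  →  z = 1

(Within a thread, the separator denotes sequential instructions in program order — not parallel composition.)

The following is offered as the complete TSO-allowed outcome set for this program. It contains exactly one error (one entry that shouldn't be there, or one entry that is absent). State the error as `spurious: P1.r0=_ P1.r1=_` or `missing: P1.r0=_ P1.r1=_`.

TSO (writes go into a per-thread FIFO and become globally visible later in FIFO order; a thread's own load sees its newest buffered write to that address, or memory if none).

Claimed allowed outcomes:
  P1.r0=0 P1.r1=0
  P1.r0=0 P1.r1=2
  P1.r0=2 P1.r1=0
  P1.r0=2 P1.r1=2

outcome vector order: (P1.r0,P1.r1)
under TSO → 00; 02; 22
claimed∖TSO = {20}

spurious: P1.r0=2 P1.r1=0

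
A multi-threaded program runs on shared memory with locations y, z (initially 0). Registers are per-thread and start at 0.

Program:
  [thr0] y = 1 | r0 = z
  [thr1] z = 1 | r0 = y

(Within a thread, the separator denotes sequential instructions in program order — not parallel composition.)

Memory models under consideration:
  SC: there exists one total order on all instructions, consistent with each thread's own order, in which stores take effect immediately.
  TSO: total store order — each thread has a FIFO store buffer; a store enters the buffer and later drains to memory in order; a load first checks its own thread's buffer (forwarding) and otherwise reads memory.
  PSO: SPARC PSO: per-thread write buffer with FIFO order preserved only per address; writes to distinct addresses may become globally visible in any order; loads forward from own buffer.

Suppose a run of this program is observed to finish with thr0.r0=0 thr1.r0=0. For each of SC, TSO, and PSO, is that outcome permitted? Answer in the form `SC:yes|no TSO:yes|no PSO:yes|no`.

outcome vector order: (thr0.r0,thr1.r0)
SC (3): 01; 10; 11
TSO (4): 00; 01; 10; 11
PSO (4): 00; 01; 10; 11
target 00 ∈ {TSO,PSO}

SC:no TSO:yes PSO:yes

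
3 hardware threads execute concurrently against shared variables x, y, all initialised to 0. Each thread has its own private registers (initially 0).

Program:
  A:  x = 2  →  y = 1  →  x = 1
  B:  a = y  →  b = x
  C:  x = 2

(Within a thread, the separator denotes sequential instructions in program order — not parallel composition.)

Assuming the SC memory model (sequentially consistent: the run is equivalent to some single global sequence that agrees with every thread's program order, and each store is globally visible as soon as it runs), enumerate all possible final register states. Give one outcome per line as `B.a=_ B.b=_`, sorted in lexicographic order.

outcome vector order: (B.a,B.b)
|SC outcomes| = 5

B.a=0 B.b=0
B.a=0 B.b=1
B.a=0 B.b=2
B.a=1 B.b=1
B.a=1 B.b=2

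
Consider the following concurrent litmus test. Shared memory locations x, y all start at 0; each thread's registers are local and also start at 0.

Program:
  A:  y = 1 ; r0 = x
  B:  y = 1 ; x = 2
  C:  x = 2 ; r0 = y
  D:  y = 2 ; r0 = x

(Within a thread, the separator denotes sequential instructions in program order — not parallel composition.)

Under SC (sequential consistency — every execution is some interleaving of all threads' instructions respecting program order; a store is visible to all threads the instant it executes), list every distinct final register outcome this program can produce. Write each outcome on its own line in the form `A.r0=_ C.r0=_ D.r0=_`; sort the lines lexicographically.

outcome vector order: (A.r0,C.r0,D.r0)
|SC outcomes| = 9

A.r0=0 C.r0=1 D.r0=0
A.r0=0 C.r0=1 D.r0=2
A.r0=0 C.r0=2 D.r0=0
A.r0=0 C.r0=2 D.r0=2
A.r0=2 C.r0=0 D.r0=2
A.r0=2 C.r0=1 D.r0=0
A.r0=2 C.r0=1 D.r0=2
A.r0=2 C.r0=2 D.r0=0
A.r0=2 C.r0=2 D.r0=2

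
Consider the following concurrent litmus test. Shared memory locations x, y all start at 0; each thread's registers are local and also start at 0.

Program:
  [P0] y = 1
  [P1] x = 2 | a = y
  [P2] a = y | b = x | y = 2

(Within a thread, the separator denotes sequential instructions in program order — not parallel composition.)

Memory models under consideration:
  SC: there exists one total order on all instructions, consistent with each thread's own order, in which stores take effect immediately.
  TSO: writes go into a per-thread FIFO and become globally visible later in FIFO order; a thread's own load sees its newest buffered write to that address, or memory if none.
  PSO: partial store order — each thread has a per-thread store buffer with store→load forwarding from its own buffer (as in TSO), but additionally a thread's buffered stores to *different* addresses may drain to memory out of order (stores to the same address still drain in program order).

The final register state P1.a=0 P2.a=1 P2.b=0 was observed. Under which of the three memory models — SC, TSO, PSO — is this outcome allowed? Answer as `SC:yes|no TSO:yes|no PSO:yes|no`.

SC:no TSO:yes PSO:yes

outcome vector order: (P1.a,P2.a,P2.b)
under SC → 000 002 012 100 102 110 112 200 202 210 212
under TSO → 000 002 010 012 100 102 110 112 200 202 210 212
under PSO → 000 002 010 012 100 102 110 112 200 202 210 212
target 010 ∈ {TSO,PSO}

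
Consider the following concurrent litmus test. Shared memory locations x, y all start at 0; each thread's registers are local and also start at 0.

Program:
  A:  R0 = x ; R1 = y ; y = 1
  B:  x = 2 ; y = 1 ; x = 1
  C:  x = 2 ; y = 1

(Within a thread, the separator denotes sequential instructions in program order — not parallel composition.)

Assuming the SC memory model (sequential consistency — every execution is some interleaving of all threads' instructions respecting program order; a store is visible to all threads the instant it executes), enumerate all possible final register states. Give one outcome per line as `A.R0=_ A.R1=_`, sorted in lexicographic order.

A.R0=0 A.R1=0
A.R0=0 A.R1=1
A.R0=1 A.R1=1
A.R0=2 A.R1=0
A.R0=2 A.R1=1

outcome vector order: (A.R0,A.R1)
|SC outcomes| = 5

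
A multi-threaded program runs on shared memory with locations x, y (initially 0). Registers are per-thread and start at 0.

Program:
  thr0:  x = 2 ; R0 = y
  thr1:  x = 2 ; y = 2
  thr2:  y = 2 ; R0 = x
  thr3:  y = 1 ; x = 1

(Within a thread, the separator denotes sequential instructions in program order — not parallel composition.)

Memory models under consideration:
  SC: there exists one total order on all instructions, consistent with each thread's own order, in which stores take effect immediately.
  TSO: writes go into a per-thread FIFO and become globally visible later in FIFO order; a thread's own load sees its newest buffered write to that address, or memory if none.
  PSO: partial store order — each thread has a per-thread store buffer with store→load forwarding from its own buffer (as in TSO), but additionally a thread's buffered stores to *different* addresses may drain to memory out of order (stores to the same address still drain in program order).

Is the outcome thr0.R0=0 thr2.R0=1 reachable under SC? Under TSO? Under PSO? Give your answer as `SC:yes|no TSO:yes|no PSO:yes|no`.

outcome vector order: (thr0.R0,thr2.R0)
under SC → <0 1>, <0 2>, <1 0>, <1 1>, <1 2>, <2 0>, <2 1>, <2 2>
under TSO → <0 0>, <0 1>, <0 2>, <1 0>, <1 1>, <1 2>, <2 0>, <2 1>, <2 2>
under PSO → <0 0>, <0 1>, <0 2>, <1 0>, <1 1>, <1 2>, <2 0>, <2 1>, <2 2>
target <0 1> ∈ {SC,TSO,PSO}

SC:yes TSO:yes PSO:yes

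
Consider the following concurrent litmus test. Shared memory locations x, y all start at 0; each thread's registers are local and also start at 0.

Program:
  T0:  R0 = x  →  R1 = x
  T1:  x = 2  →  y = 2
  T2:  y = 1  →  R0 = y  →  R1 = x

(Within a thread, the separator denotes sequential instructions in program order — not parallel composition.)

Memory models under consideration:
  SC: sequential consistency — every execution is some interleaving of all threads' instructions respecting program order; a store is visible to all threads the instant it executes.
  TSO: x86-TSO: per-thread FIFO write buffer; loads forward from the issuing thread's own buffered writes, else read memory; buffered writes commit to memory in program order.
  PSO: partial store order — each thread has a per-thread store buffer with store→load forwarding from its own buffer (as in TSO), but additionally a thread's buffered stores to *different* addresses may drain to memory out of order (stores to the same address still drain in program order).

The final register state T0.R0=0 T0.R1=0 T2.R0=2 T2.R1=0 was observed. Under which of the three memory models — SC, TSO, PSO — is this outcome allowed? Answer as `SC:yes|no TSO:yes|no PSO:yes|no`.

SC:no TSO:no PSO:yes

outcome vector order: (T0.R0,T0.R1,T2.R0,T2.R1)
under SC → (0,0,1,0); (0,0,1,2); (0,0,2,2); (0,2,1,0); (0,2,1,2); (0,2,2,2); (2,2,1,0); (2,2,1,2); (2,2,2,2)
under TSO → (0,0,1,0); (0,0,1,2); (0,0,2,2); (0,2,1,0); (0,2,1,2); (0,2,2,2); (2,2,1,0); (2,2,1,2); (2,2,2,2)
under PSO → (0,0,1,0); (0,0,1,2); (0,0,2,0); (0,0,2,2); (0,2,1,0); (0,2,1,2); (0,2,2,0); (0,2,2,2); (2,2,1,0); (2,2,1,2); (2,2,2,0); (2,2,2,2)
target (0,0,2,0) ∈ {PSO}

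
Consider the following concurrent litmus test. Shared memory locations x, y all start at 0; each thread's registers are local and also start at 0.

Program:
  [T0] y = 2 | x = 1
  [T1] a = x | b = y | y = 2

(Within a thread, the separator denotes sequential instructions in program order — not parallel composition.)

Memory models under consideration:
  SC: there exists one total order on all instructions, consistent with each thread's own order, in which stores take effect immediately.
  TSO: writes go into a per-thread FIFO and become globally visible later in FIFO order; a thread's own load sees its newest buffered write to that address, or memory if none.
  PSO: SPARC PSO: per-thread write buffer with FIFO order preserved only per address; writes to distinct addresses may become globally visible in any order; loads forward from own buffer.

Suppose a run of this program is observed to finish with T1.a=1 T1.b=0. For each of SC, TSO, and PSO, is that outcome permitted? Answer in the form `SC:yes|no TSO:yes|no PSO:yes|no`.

outcome vector order: (T1.a,T1.b)
SC: 3 outcomes — {0/0, 0/2, 1/2}
TSO: 3 outcomes — {0/0, 0/2, 1/2}
PSO: 4 outcomes — {0/0, 0/2, 1/0, 1/2}
target 1/0 ∈ {PSO}

SC:no TSO:no PSO:yes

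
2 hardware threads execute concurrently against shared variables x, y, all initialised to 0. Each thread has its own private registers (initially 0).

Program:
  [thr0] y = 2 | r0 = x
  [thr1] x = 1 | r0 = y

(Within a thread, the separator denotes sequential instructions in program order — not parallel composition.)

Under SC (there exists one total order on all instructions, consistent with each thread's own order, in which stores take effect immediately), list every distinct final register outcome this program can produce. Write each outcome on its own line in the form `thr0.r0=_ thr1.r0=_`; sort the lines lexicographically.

outcome vector order: (thr0.r0,thr1.r0)
|SC outcomes| = 3

thr0.r0=0 thr1.r0=2
thr0.r0=1 thr1.r0=0
thr0.r0=1 thr1.r0=2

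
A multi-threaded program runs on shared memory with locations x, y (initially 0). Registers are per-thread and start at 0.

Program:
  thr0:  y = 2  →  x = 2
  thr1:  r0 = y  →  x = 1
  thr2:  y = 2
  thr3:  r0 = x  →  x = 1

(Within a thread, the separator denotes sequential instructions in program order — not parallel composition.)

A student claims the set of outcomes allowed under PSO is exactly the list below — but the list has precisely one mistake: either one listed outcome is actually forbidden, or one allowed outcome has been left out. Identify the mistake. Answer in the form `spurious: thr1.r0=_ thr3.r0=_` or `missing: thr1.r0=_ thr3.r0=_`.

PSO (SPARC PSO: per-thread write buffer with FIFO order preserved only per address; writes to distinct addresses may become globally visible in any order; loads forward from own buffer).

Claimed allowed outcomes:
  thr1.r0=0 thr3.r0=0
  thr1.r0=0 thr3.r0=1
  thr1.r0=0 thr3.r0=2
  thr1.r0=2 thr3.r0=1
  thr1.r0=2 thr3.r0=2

outcome vector order: (thr1.r0,thr3.r0)
[PSO] allowed = {00; 01; 02; 20; 21; 22}
PSO∖claimed = {20}

missing: thr1.r0=2 thr3.r0=0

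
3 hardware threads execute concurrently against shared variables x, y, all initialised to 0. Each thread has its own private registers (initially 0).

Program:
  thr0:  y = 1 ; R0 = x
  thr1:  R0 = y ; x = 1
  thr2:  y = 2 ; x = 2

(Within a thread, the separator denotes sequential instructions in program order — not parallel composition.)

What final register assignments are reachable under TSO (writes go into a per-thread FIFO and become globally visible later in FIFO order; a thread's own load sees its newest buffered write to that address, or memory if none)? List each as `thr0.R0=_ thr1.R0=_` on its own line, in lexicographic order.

outcome vector order: (thr0.R0,thr1.R0)
|TSO outcomes| = 9

thr0.R0=0 thr1.R0=0
thr0.R0=0 thr1.R0=1
thr0.R0=0 thr1.R0=2
thr0.R0=1 thr1.R0=0
thr0.R0=1 thr1.R0=1
thr0.R0=1 thr1.R0=2
thr0.R0=2 thr1.R0=0
thr0.R0=2 thr1.R0=1
thr0.R0=2 thr1.R0=2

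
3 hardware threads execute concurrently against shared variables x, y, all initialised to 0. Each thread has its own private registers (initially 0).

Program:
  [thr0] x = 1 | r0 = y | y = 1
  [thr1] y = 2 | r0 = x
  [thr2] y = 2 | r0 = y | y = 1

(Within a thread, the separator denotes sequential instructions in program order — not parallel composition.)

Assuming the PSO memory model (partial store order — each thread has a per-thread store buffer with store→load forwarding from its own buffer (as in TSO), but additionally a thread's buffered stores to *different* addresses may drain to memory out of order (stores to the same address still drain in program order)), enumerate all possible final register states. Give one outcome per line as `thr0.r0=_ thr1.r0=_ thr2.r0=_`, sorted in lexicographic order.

outcome vector order: (thr0.r0,thr1.r0,thr2.r0)
|PSO outcomes| = 10

thr0.r0=0 thr1.r0=0 thr2.r0=1
thr0.r0=0 thr1.r0=0 thr2.r0=2
thr0.r0=0 thr1.r0=1 thr2.r0=1
thr0.r0=0 thr1.r0=1 thr2.r0=2
thr0.r0=1 thr1.r0=0 thr2.r0=2
thr0.r0=1 thr1.r0=1 thr2.r0=2
thr0.r0=2 thr1.r0=0 thr2.r0=1
thr0.r0=2 thr1.r0=0 thr2.r0=2
thr0.r0=2 thr1.r0=1 thr2.r0=1
thr0.r0=2 thr1.r0=1 thr2.r0=2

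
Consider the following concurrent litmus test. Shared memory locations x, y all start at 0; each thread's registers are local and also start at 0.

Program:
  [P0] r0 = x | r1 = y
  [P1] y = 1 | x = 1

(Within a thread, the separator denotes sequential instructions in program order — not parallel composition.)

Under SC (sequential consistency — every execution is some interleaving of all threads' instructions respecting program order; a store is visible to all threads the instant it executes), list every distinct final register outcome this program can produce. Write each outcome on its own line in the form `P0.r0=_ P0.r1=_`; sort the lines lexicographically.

outcome vector order: (P0.r0,P0.r1)
|SC outcomes| = 3

P0.r0=0 P0.r1=0
P0.r0=0 P0.r1=1
P0.r0=1 P0.r1=1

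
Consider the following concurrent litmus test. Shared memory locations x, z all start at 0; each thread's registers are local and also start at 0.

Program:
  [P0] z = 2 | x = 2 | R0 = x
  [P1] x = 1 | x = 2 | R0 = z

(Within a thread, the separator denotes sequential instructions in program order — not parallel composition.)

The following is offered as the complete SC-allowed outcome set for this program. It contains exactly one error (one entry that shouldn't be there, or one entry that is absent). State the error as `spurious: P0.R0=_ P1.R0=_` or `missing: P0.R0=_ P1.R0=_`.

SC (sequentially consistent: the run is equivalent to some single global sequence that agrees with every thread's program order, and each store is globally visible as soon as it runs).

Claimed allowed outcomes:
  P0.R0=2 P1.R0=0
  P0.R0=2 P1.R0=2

outcome vector order: (P0.R0,P1.R0)
SC (3): 12; 20; 22
SC∖claimed = {12}

missing: P0.R0=1 P1.R0=2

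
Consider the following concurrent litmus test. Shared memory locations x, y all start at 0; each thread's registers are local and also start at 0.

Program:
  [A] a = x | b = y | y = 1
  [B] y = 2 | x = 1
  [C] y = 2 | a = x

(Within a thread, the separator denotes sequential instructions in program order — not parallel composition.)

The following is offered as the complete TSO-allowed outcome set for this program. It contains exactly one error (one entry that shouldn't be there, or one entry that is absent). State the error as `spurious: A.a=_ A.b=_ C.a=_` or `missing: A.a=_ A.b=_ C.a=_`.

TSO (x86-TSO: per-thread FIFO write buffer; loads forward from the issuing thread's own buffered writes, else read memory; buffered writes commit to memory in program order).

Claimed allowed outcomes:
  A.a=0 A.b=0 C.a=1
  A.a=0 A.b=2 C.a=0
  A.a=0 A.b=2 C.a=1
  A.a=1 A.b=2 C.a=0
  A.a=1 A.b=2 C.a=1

outcome vector order: (A.a,A.b,C.a)
under TSO → (0,0,0) (0,0,1) (0,2,0) (0,2,1) (1,2,0) (1,2,1)
TSO∖claimed = {(0,0,0)}

missing: A.a=0 A.b=0 C.a=0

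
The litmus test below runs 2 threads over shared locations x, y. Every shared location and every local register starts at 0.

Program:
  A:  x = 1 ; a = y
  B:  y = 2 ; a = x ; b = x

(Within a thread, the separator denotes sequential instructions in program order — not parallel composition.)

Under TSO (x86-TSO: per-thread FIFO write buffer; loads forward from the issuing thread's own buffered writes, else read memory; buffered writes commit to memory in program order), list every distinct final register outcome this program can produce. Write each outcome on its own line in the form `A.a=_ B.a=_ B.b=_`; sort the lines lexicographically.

outcome vector order: (A.a,B.a,B.b)
|TSO outcomes| = 6

A.a=0 B.a=0 B.b=0
A.a=0 B.a=0 B.b=1
A.a=0 B.a=1 B.b=1
A.a=2 B.a=0 B.b=0
A.a=2 B.a=0 B.b=1
A.a=2 B.a=1 B.b=1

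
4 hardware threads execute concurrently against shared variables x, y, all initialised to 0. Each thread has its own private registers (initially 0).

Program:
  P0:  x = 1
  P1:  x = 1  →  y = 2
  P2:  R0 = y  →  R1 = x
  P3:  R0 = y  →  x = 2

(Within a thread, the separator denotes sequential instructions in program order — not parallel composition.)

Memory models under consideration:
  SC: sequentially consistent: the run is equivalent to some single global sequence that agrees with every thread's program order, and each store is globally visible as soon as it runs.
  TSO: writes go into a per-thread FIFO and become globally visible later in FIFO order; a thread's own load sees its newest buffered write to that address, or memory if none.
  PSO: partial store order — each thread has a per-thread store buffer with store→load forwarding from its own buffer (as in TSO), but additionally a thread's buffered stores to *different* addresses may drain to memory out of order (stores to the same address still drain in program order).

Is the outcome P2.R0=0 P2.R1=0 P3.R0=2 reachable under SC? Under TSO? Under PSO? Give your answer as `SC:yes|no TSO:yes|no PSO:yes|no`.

outcome vector order: (P2.R0,P2.R1,P3.R0)
SC: 10 outcomes — {(0,0,0) (0,0,2) (0,1,0) (0,1,2) (0,2,0) (0,2,2) (2,1,0) (2,1,2) (2,2,0) (2,2,2)}
TSO: 10 outcomes — {(0,0,0) (0,0,2) (0,1,0) (0,1,2) (0,2,0) (0,2,2) (2,1,0) (2,1,2) (2,2,0) (2,2,2)}
PSO: 12 outcomes — {(0,0,0) (0,0,2) (0,1,0) (0,1,2) (0,2,0) (0,2,2) (2,0,0) (2,0,2) (2,1,0) (2,1,2) (2,2,0) (2,2,2)}
target (0,0,2) ∈ {SC,TSO,PSO}

SC:yes TSO:yes PSO:yes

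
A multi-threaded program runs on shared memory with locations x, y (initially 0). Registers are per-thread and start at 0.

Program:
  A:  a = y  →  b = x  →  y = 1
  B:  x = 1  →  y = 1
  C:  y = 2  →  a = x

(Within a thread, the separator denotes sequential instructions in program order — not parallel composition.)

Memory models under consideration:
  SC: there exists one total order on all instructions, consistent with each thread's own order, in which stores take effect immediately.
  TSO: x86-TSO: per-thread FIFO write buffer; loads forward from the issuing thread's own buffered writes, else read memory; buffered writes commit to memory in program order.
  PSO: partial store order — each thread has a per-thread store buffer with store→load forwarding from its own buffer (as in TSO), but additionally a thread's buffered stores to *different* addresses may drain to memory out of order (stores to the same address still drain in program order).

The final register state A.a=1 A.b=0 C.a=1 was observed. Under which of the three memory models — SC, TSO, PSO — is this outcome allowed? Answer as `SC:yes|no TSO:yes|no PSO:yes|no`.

outcome vector order: (A.a,A.b,C.a)
under SC → 0/0/0, 0/0/1, 0/1/0, 0/1/1, 1/1/0, 1/1/1, 2/0/0, 2/0/1, 2/1/0, 2/1/1
under TSO → 0/0/0, 0/0/1, 0/1/0, 0/1/1, 1/1/0, 1/1/1, 2/0/0, 2/0/1, 2/1/0, 2/1/1
under PSO → 0/0/0, 0/0/1, 0/1/0, 0/1/1, 1/0/0, 1/0/1, 1/1/0, 1/1/1, 2/0/0, 2/0/1, 2/1/0, 2/1/1
target 1/0/1 ∈ {PSO}

SC:no TSO:no PSO:yes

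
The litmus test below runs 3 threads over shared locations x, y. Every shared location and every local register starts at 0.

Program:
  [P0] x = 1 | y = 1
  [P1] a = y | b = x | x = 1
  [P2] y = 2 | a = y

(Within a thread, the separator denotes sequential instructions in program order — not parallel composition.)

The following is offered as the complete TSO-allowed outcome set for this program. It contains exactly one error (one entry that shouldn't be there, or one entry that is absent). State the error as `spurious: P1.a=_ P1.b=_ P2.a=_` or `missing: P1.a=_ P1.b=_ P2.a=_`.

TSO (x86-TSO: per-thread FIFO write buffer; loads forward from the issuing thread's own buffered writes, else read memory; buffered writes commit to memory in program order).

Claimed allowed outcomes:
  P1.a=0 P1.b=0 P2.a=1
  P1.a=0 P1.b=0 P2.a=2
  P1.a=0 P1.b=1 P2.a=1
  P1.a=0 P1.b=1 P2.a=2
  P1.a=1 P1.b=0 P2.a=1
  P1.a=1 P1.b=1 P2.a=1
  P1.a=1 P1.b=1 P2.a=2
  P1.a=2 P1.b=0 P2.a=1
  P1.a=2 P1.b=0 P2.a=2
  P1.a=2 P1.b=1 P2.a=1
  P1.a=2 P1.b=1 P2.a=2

spurious: P1.a=1 P1.b=0 P2.a=1

outcome vector order: (P1.a,P1.b,P2.a)
[TSO] allowed = {(0,0,1), (0,0,2), (0,1,1), (0,1,2), (1,1,1), (1,1,2), (2,0,1), (2,0,2), (2,1,1), (2,1,2)}
claimed∖TSO = {(1,0,1)}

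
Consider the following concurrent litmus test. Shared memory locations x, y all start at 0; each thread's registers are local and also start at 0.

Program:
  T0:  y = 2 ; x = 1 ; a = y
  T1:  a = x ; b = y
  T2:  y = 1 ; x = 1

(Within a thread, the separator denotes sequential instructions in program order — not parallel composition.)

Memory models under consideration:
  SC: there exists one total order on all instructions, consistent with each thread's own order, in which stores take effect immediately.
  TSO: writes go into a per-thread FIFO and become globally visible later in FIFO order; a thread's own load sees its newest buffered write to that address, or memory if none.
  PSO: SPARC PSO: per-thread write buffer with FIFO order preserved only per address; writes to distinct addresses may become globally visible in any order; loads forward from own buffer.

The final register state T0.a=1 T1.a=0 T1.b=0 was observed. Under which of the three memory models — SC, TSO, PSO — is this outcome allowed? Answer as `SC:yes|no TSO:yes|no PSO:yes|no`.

SC:yes TSO:yes PSO:yes

outcome vector order: (T0.a,T1.a,T1.b)
SC: 10 outcomes — {<1 0 0>; <1 0 1>; <1 0 2>; <1 1 1>; <1 1 2>; <2 0 0>; <2 0 1>; <2 0 2>; <2 1 1>; <2 1 2>}
TSO: 10 outcomes — {<1 0 0>; <1 0 1>; <1 0 2>; <1 1 1>; <1 1 2>; <2 0 0>; <2 0 1>; <2 0 2>; <2 1 1>; <2 1 2>}
PSO: 12 outcomes — {<1 0 0>; <1 0 1>; <1 0 2>; <1 1 0>; <1 1 1>; <1 1 2>; <2 0 0>; <2 0 1>; <2 0 2>; <2 1 0>; <2 1 1>; <2 1 2>}
target <1 0 0> ∈ {SC,TSO,PSO}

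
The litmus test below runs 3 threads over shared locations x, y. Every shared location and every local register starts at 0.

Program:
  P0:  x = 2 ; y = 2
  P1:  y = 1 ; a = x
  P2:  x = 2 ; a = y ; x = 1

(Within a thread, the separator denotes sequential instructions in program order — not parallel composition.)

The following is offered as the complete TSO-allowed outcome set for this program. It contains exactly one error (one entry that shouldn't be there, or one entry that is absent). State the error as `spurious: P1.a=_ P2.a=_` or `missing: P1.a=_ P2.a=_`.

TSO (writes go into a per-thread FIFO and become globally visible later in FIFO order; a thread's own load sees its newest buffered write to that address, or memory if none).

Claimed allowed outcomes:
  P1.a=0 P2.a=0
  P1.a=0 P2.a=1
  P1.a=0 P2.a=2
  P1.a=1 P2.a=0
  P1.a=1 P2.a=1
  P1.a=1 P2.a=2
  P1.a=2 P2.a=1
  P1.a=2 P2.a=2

outcome vector order: (P1.a,P2.a)
TSO (9): 0/0, 0/1, 0/2, 1/0, 1/1, 1/2, 2/0, 2/1, 2/2
TSO∖claimed = {2/0}

missing: P1.a=2 P2.a=0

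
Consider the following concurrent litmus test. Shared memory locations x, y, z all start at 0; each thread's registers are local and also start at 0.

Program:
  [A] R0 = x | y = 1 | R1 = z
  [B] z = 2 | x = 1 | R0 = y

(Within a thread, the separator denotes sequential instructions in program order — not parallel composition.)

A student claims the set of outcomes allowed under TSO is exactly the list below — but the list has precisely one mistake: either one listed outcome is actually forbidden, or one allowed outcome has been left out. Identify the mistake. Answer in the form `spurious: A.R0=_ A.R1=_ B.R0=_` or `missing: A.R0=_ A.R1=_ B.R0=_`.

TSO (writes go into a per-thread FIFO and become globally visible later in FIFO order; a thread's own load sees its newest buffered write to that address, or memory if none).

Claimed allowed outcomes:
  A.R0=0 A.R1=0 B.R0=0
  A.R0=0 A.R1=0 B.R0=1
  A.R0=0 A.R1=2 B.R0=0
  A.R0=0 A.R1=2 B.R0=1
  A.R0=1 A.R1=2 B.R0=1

outcome vector order: (A.R0,A.R1,B.R0)
[TSO] allowed = {0/0/0 0/0/1 0/2/0 0/2/1 1/2/0 1/2/1}
TSO∖claimed = {1/2/0}

missing: A.R0=1 A.R1=2 B.R0=0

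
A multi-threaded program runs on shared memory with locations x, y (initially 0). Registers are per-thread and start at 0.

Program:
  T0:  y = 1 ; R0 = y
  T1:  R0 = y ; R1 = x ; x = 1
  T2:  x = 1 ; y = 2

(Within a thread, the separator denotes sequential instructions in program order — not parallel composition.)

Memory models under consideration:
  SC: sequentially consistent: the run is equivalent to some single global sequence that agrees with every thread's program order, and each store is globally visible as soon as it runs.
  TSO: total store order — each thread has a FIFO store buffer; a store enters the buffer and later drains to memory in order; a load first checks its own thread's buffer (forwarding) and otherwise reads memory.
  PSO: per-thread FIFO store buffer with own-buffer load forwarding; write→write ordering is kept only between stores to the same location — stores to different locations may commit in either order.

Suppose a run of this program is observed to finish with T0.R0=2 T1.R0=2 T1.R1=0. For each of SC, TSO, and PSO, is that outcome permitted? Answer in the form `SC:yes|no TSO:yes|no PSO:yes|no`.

outcome vector order: (T0.R0,T1.R0,T1.R1)
SC: 10 outcomes — {1/0/0, 1/0/1, 1/1/0, 1/1/1, 1/2/1, 2/0/0, 2/0/1, 2/1/0, 2/1/1, 2/2/1}
TSO: 10 outcomes — {1/0/0, 1/0/1, 1/1/0, 1/1/1, 1/2/1, 2/0/0, 2/0/1, 2/1/0, 2/1/1, 2/2/1}
PSO: 12 outcomes — {1/0/0, 1/0/1, 1/1/0, 1/1/1, 1/2/0, 1/2/1, 2/0/0, 2/0/1, 2/1/0, 2/1/1, 2/2/0, 2/2/1}
target 2/2/0 ∈ {PSO}

SC:no TSO:no PSO:yes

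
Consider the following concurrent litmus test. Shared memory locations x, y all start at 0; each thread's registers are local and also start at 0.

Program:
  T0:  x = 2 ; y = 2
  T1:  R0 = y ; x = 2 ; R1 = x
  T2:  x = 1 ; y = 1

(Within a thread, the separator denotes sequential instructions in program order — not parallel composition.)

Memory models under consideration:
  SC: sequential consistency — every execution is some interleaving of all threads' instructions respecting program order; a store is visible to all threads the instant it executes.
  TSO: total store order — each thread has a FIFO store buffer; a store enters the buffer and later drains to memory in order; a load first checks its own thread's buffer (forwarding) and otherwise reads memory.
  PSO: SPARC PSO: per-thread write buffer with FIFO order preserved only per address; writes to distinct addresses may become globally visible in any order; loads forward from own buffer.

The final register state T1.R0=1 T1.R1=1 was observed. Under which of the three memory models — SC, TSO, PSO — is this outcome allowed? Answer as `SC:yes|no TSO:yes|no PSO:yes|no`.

SC:no TSO:no PSO:yes

outcome vector order: (T1.R0,T1.R1)
SC (5): 0/1 0/2 1/2 2/1 2/2
TSO (5): 0/1 0/2 1/2 2/1 2/2
PSO (6): 0/1 0/2 1/1 1/2 2/1 2/2
target 1/1 ∈ {PSO}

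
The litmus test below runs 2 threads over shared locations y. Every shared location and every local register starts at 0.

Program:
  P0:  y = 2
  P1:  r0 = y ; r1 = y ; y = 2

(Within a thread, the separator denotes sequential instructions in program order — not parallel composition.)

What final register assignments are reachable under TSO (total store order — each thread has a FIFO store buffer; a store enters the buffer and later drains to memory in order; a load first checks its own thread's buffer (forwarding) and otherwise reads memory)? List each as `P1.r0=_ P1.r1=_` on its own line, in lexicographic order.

outcome vector order: (P1.r0,P1.r1)
|TSO outcomes| = 3

P1.r0=0 P1.r1=0
P1.r0=0 P1.r1=2
P1.r0=2 P1.r1=2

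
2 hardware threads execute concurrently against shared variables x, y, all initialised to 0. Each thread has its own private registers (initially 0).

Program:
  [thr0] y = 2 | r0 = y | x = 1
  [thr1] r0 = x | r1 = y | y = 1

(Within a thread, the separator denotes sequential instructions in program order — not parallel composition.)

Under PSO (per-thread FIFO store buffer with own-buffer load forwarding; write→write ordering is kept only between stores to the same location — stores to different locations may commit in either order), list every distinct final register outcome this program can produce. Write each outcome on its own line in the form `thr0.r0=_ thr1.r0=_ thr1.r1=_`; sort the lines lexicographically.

thr0.r0=1 thr1.r0=0 thr1.r1=0
thr0.r0=1 thr1.r0=0 thr1.r1=2
thr0.r0=2 thr1.r0=0 thr1.r1=0
thr0.r0=2 thr1.r0=0 thr1.r1=2
thr0.r0=2 thr1.r0=1 thr1.r1=0
thr0.r0=2 thr1.r0=1 thr1.r1=2

outcome vector order: (thr0.r0,thr1.r0,thr1.r1)
|PSO outcomes| = 6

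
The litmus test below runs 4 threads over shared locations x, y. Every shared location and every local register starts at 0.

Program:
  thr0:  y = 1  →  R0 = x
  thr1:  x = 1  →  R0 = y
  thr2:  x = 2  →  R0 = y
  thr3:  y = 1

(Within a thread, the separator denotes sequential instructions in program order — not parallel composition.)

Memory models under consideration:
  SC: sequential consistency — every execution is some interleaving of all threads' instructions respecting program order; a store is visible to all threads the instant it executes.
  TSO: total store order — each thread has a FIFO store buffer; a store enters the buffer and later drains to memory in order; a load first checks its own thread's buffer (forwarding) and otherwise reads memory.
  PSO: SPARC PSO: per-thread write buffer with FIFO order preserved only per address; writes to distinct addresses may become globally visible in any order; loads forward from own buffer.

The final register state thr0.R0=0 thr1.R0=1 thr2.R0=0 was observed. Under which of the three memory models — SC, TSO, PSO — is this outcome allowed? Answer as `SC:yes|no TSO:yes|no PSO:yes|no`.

outcome vector order: (thr0.R0,thr1.R0,thr2.R0)
[SC] allowed = {<0 1 1> <1 0 0> <1 0 1> <1 1 0> <1 1 1> <2 0 0> <2 0 1> <2 1 0> <2 1 1>}
[TSO] allowed = {<0 0 0> <0 0 1> <0 1 0> <0 1 1> <1 0 0> <1 0 1> <1 1 0> <1 1 1> <2 0 0> <2 0 1> <2 1 0> <2 1 1>}
[PSO] allowed = {<0 0 0> <0 0 1> <0 1 0> <0 1 1> <1 0 0> <1 0 1> <1 1 0> <1 1 1> <2 0 0> <2 0 1> <2 1 0> <2 1 1>}
target <0 1 0> ∈ {TSO,PSO}

SC:no TSO:yes PSO:yes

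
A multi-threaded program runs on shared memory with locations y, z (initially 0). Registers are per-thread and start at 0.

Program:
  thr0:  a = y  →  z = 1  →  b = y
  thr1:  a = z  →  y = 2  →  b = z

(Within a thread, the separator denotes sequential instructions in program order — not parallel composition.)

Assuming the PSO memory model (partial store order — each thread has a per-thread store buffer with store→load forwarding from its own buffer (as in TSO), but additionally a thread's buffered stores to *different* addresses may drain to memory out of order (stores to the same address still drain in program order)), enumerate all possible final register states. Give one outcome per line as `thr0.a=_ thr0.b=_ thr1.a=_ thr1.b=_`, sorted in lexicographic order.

outcome vector order: (thr0.a,thr0.b,thr1.a,thr1.b)
|PSO outcomes| = 8

thr0.a=0 thr0.b=0 thr1.a=0 thr1.b=0
thr0.a=0 thr0.b=0 thr1.a=0 thr1.b=1
thr0.a=0 thr0.b=0 thr1.a=1 thr1.b=1
thr0.a=0 thr0.b=2 thr1.a=0 thr1.b=0
thr0.a=0 thr0.b=2 thr1.a=0 thr1.b=1
thr0.a=0 thr0.b=2 thr1.a=1 thr1.b=1
thr0.a=2 thr0.b=2 thr1.a=0 thr1.b=0
thr0.a=2 thr0.b=2 thr1.a=0 thr1.b=1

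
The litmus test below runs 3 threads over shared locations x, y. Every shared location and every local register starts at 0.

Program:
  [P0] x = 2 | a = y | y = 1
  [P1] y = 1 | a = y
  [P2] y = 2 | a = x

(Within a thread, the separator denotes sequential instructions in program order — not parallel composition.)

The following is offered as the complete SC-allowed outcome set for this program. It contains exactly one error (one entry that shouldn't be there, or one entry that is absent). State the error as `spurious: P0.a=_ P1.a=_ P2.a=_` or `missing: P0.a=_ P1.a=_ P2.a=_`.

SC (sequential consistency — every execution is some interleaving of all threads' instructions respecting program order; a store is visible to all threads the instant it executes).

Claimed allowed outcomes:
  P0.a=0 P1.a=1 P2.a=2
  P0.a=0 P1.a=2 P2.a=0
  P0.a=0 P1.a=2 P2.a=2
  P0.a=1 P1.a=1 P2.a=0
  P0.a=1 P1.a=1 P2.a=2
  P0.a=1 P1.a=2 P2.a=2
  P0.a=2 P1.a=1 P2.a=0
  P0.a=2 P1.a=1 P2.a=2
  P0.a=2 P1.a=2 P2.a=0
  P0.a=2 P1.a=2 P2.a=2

spurious: P0.a=0 P1.a=2 P2.a=0

outcome vector order: (P0.a,P1.a,P2.a)
SC (9): <0 1 2>, <0 2 2>, <1 1 0>, <1 1 2>, <1 2 2>, <2 1 0>, <2 1 2>, <2 2 0>, <2 2 2>
claimed∖SC = {<0 2 0>}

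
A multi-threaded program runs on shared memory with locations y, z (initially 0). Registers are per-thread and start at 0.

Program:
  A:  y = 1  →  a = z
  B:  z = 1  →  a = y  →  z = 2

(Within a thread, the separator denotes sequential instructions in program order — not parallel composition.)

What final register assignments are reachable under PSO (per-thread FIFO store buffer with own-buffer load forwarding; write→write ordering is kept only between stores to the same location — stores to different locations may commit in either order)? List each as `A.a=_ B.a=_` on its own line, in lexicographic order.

outcome vector order: (A.a,B.a)
|PSO outcomes| = 6

A.a=0 B.a=0
A.a=0 B.a=1
A.a=1 B.a=0
A.a=1 B.a=1
A.a=2 B.a=0
A.a=2 B.a=1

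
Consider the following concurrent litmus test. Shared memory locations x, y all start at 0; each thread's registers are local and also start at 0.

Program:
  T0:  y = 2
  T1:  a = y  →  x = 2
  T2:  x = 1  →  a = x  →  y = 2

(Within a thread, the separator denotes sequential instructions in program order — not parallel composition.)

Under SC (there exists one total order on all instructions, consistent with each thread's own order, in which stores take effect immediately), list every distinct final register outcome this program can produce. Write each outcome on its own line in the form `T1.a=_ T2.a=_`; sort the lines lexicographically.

T1.a=0 T2.a=1
T1.a=0 T2.a=2
T1.a=2 T2.a=1
T1.a=2 T2.a=2

outcome vector order: (T1.a,T2.a)
|SC outcomes| = 4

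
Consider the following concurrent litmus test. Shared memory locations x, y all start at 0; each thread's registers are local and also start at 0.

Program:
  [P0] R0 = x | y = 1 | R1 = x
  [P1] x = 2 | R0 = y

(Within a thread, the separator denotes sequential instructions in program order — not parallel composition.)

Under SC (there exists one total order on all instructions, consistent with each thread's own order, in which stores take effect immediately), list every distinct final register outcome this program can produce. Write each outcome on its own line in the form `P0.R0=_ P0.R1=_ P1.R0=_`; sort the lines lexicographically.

outcome vector order: (P0.R0,P0.R1,P1.R0)
|SC outcomes| = 5

P0.R0=0 P0.R1=0 P1.R0=1
P0.R0=0 P0.R1=2 P1.R0=0
P0.R0=0 P0.R1=2 P1.R0=1
P0.R0=2 P0.R1=2 P1.R0=0
P0.R0=2 P0.R1=2 P1.R0=1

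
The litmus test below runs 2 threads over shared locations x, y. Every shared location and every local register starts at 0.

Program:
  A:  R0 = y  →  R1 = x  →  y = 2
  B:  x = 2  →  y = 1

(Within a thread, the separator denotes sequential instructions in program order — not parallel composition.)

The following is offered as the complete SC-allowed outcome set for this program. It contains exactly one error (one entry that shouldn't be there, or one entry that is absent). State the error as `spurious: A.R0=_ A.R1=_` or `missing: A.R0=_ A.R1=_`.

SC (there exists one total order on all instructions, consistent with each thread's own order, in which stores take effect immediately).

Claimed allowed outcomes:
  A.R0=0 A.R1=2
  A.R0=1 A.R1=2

missing: A.R0=0 A.R1=0

outcome vector order: (A.R0,A.R1)
SC: 3 outcomes — {(0,0) (0,2) (1,2)}
SC∖claimed = {(0,0)}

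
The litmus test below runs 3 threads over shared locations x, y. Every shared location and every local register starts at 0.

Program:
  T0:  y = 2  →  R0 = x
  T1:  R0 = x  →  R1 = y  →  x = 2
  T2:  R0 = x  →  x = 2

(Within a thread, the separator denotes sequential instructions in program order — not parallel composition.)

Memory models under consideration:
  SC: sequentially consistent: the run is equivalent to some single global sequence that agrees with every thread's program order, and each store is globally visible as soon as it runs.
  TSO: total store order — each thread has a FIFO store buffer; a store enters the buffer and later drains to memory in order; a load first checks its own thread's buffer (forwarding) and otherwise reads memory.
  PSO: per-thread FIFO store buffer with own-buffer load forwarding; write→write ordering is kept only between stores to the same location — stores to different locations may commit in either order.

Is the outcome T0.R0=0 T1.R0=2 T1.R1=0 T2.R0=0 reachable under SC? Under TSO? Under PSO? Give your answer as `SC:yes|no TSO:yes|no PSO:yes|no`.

outcome vector order: (T0.R0,T1.R0,T1.R1,T2.R0)
SC: 11 outcomes — {<0 0 0 0>; <0 0 0 2>; <0 0 2 0>; <0 0 2 2>; <0 2 2 0>; <2 0 0 0>; <2 0 0 2>; <2 0 2 0>; <2 0 2 2>; <2 2 0 0>; <2 2 2 0>}
TSO: 12 outcomes — {<0 0 0 0>; <0 0 0 2>; <0 0 2 0>; <0 0 2 2>; <0 2 0 0>; <0 2 2 0>; <2 0 0 0>; <2 0 0 2>; <2 0 2 0>; <2 0 2 2>; <2 2 0 0>; <2 2 2 0>}
PSO: 12 outcomes — {<0 0 0 0>; <0 0 0 2>; <0 0 2 0>; <0 0 2 2>; <0 2 0 0>; <0 2 2 0>; <2 0 0 0>; <2 0 0 2>; <2 0 2 0>; <2 0 2 2>; <2 2 0 0>; <2 2 2 0>}
target <0 2 0 0> ∈ {TSO,PSO}

SC:no TSO:yes PSO:yes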